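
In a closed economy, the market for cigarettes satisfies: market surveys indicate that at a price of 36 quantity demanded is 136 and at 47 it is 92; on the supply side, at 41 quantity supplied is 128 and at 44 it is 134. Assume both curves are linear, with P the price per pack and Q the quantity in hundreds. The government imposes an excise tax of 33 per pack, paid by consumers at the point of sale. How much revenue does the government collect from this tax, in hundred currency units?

Tax revenue = 2640 hundred.

Demand slope: (92 − 136)/(47 − 36) = -4, so Qd = 280 − 4P.
Supply slope: (134 − 128)/(44 − 41) = 2, so Qs = 2P + 46.
Without the tax, 280 − 4P = 2P + 46 gives 6P = 234, so P* = 39 and Q* = 124.
With the tax collected from consumers, demand (in seller-price terms) shifts: Qd = 280 − 4(P + 33).
New equilibrium: consumers pay 50, suppliers receive 17, Q = 80. (Wedge: Pb − Ps = 33.)
Revenue = t · Q = 33 · 80 = 2640.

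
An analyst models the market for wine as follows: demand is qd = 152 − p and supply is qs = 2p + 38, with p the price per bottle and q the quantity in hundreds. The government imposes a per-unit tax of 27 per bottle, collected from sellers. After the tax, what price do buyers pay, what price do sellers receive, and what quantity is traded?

Buyers pay 56; sellers receive 29; quantity = 96.

Before the tax: set 152 − p = 2p + 38 → p* = 38, q* = 114.
With the tax collected from sellers, supply shifts: qs = 2(p − 27) + 38.
Solving gives q = 96 with buyers paying 56 and sellers receiving 29 (the 27 wedge).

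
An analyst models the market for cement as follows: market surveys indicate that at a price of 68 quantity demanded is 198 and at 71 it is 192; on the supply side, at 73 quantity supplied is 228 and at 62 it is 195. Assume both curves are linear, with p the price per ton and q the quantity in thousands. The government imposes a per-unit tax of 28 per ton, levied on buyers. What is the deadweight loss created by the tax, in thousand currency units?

Demand slope: (192 − 198)/(71 − 68) = -2, so qd = 334 − 2p.
Supply slope: (195 − 228)/(62 − 73) = 3, so qs = 3p + 9.
Without the tax, 334 − 2p = 3p + 9 gives 5p = 325, so p* = 65 and q* = 204.
With the tax collected from buyers, demand (in seller-price terms) shifts: qd = 334 − 2(p + 28).
Solving gives q = 170.4 with buyers paying 81.8 and sellers receiving 53.8 (the 28 wedge).
Quantity falls by |ΔQ| = |204 − 170.4| = 33.6.
DWL = ½ · t · |ΔQ| = ½ · 28 · 33.6 = 470.4.

Deadweight loss = 470.4 thousand.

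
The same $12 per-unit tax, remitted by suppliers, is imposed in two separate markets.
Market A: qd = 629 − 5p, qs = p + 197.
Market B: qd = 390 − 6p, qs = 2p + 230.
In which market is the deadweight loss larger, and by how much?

Market A: pre-tax p* = $72, q* = 269; post-tax q = 259; deadweight loss = $60.
Market B: pre-tax p* = $20, q* = 270; post-tax q = 252; deadweight loss = $108.
Difference: $60 vs $108 → market B is larger by $48.

Market B, by $48.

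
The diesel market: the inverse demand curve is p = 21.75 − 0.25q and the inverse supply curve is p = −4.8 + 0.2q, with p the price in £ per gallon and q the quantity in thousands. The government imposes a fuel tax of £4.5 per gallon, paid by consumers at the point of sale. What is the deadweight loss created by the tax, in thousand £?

Deadweight loss = £22.5 thousand.

Inverting to q(p) form: qd = 87 − 4p; qs = 5p + 24.
Before the tax: set 87 − 4p = 5p + 24 → p* = £7, q* = 59.
With the tax collected from consumers, demand (in seller-price terms) shifts: qd = 87 − 4(p + 4.5).
New equilibrium: consumers pay £9.5, sellers receive £5, q = 49. (Wedge: pb − ps = 4.5.)
Quantity falls by |ΔQ| = |59 − 49| = 10.
DWL = ½ · t · |ΔQ| = ½ · 4.5 · 10 = £22.5.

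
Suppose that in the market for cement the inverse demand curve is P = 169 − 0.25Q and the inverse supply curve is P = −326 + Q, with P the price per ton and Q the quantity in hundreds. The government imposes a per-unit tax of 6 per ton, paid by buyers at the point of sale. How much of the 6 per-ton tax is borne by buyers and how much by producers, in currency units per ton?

Buyers bear 1.2 per ton; producers bear 4.8 per ton.

Inverting to Q(P) form: Qd = 676 − 4P; Qs = P + 326.
Without the tax, 676 − 4P = P + 326 gives 5P = 350, so P* = 70 and Q* = 396.
With the tax collected from buyers, demand (in seller-price terms) shifts: Qd = 676 − 4(P + 6).
Solving gives Q = 391.2 with buyers paying 71.2 and producers receiving 65.2 (the 6 wedge).
Burden on buyers: 1.2; on producers: 4.8. (They sum to 6.)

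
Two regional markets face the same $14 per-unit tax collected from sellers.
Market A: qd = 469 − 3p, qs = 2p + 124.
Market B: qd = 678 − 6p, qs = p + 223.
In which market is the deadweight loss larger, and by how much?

Market A, by $33.6.

Market A: pre-tax p* = $69, q* = 262; post-tax q = 245.2; deadweight loss = $117.6.
Market B: pre-tax p* = $65, q* = 288; post-tax q = 276; deadweight loss = $84.
Difference: $117.6 vs $84 → market A is larger by $33.6.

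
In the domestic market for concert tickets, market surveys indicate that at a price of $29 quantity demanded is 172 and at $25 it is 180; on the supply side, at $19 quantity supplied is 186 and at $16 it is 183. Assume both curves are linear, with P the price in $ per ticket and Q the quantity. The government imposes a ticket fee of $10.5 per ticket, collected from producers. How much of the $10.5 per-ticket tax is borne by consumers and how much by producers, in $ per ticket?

Demand slope: (180 − 172)/(25 − 29) = -2, so Qd = 230 − 2P.
Supply slope: (183 − 186)/(16 − 19) = 1, so Qs = P + 167.
Without the tax, 230 − 2P = P + 167 gives 3P = 63, so P* = $21 and Q* = 188.
With the tax collected from producers, supply shifts: Qs = (P − 10.5) + 167.
New equilibrium: consumers pay $24.5, producers receive $14, Q = 181. (Wedge: Pb − Ps = 10.5.)
Burden on consumers: $3.5; on producers: $7. (They sum to $10.5.)
The less price-elastic side of the market bears the larger share of a per-unit tax.

Consumers bear $3.5 per ticket; producers bear $7 per ticket.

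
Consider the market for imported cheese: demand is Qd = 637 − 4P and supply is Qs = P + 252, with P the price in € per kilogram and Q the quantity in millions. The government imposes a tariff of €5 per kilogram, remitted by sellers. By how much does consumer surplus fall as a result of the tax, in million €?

Consumer surplus falls by €327 million.

Before the tax: set 637 − 4P = P + 252 → P* = €77, Q* = 329.
With the tax collected from sellers, supply shifts: Qs = (P − 5) + 252.
New equilibrium: consumers pay €78, sellers receive €73, Q = 325. (Wedge: Pb − Ps = 5.)
ΔCS is the trapezoid between Q = 325 and Q = 329 of height €1: ½ · (329 + 325) · 1 = €327.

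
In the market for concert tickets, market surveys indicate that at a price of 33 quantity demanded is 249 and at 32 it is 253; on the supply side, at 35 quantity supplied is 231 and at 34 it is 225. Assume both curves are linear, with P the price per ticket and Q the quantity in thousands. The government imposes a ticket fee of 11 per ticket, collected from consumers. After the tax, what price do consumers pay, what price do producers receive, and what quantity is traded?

Demand slope: (253 − 249)/(32 − 33) = -4, so Qd = 381 − 4P.
Supply slope: (225 − 231)/(34 − 35) = 6, so Qs = 6P + 21.
Without the tax, 381 − 4P = 6P + 21 gives 10P = 360, so P* = 36 and Q* = 237.
With the tax collected from consumers, demand (in seller-price terms) shifts: Qd = 381 − 4(P + 11).
Solving gives Q = 210.6 with consumers paying 42.6 and producers receiving 31.6 (the 11 wedge).
The less price-elastic side of the market bears the larger share of a per-unit tax.

Consumers pay 42.6; producers receive 31.6; quantity = 210.6.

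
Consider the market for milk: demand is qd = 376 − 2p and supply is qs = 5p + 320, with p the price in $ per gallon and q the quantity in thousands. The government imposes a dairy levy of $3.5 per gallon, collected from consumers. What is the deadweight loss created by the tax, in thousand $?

Deadweight loss = $8.75 thousand.

Before the tax: set 376 − 2p = 5p + 320 → p* = $8, q* = 360.
With the tax collected from consumers, demand (in seller-price terms) shifts: qd = 376 − 2(p + 3.5).
New equilibrium: consumers pay $10.5, producers receive $7, q = 355. (Wedge: pb − ps = 3.5.)
Quantity falls by |ΔQ| = |360 − 355| = 5.
DWL = ½ · t · |ΔQ| = ½ · 3.5 · 5 = $8.75.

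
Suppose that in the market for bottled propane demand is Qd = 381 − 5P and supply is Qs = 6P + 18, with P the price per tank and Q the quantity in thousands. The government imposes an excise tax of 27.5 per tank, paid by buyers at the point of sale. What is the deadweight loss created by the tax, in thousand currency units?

Before the tax: set 381 − 5P = 6P + 18 → P* = 33, Q* = 216.
With the tax collected from buyers, demand (in seller-price terms) shifts: Qd = 381 − 5(P + 27.5).
Solving gives Q = 141 with buyers paying 48 and producers receiving 20.5 (the 27.5 wedge).
Quantity falls by |ΔQ| = |216 − 141| = 75.
DWL = ½ · t · |ΔQ| = ½ · 27.5 · 75 = 1031.25.

Deadweight loss = 1031.25 thousand.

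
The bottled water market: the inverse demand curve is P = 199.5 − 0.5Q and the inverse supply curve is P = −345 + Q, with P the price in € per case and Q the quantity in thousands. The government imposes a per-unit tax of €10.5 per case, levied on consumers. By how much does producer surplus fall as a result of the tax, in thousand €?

Rewrite in direct form: Qd = 399 − 2P and Qs = P + 345.
Without the tax, 399 − 2P = P + 345 gives 3P = 54, so P* = €18 and Q* = 363.
With the tax collected from consumers, demand (in seller-price terms) shifts: Qd = 399 − 2(P + 10.5).
Solving gives Q = 356 with consumers paying €21.5 and suppliers receiving €11 (the €10.5 wedge).
ΔPS is the trapezoid between Q = 356 and Q = 363 of height €7: ½ · (363 + 356) · 7 = €2516.5.

Producer surplus falls by €2516.5 thousand.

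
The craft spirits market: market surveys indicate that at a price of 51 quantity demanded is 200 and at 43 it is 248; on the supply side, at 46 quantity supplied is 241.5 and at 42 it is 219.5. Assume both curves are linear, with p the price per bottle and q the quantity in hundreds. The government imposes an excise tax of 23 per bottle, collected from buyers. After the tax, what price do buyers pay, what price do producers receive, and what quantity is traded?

Demand slope: (248 − 200)/(43 − 51) = -6, so qd = 506 − 6p.
Supply slope: (219.5 − 241.5)/(42 − 46) = 5.5, so qs = 5.5p − 11.5.
Without the tax, 506 − 6p = 5.5p − 11.5 gives 11.5p = 517.5, so p* = 45 and q* = 236.
With the tax collected from buyers, demand (in seller-price terms) shifts: qd = 506 − 6(p + 23).
New equilibrium: buyers pay 56, producers receive 33, q = 170. (Wedge: pb − ps = 23.)
The less price-elastic side of the market bears the larger share of a per-unit tax.

Buyers pay 56; producers receive 33; quantity = 170.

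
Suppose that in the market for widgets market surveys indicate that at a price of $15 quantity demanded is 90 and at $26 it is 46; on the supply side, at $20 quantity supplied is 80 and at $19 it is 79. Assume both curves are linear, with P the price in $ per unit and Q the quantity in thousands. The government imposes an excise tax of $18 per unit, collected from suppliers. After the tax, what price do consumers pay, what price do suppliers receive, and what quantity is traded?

Consumers pay $21.6; suppliers receive $3.6; quantity = 63.6.

Demand slope: (46 − 90)/(26 − 15) = -4, so Qd = 150 − 4P.
Supply slope: (79 − 80)/(19 − 20) = 1, so Qs = P + 60.
Before the tax: set 150 − 4P = P + 60 → P* = $18, Q* = 78.
With the tax collected from suppliers, supply shifts: Qs = (P − 18) + 60.
New equilibrium: consumers pay $21.6, suppliers receive $3.6, Q = 63.6. (Wedge: Pb − Ps = 18.)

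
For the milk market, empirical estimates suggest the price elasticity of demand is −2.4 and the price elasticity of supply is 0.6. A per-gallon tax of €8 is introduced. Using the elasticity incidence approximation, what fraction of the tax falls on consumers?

Incidence ratio: consumers' share ≈ εs / (εs + |εd|) = 0.6 / (0.6 + 2.4) = 0.2.
Supply is the less elastic side, so consumers bear the smaller share.

Consumers' share ≈ 0.2.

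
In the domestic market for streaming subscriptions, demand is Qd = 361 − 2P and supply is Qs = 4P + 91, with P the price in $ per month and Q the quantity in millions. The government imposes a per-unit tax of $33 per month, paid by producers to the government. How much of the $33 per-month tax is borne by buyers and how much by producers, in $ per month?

Buyers bear $22 per month; producers bear $11 per month.

Before the tax: set 361 − 2P = 4P + 91 → P* = $45, Q* = 271.
With the tax collected from producers, supply shifts: Qs = 4(P − 33) + 91.
New equilibrium: buyers pay $67, producers receive $34, Q = 227. (Wedge: Pb − Ps = 33.)
Burden on buyers: $22; on producers: $11. (They sum to $33.)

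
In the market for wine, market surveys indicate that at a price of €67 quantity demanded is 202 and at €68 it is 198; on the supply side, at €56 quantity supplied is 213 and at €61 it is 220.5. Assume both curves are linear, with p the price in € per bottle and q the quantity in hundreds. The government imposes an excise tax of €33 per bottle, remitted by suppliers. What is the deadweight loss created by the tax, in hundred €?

Demand slope: (198 − 202)/(68 − 67) = -4, so qd = 470 − 4p.
Supply slope: (220.5 − 213)/(61 − 56) = 1.5, so qs = 1.5p + 129.
Without the tax, 470 − 4p = 1.5p + 129 gives 5.5p = 341, so p* = €62 and q* = 222.
With the tax collected from suppliers, supply shifts: qs = 1.5(p − 33) + 129.
New equilibrium: consumers pay €71, suppliers receive €38, q = 186. (Wedge: pb − ps = 33.)
Quantity falls by |ΔQ| = |222 − 186| = 36.
DWL = ½ · t · |ΔQ| = ½ · 33 · 36 = €594.

Deadweight loss = €594 hundred.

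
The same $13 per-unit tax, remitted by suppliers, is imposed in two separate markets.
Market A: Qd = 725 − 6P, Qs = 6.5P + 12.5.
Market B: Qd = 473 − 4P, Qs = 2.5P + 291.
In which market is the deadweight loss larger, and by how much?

Market A: pre-tax P* = $57, Q* = 383; post-tax Q = 342.44; deadweight loss = $263.64.
Market B: pre-tax P* = $28, Q* = 361; post-tax Q = 341; deadweight loss = $130.
Difference: $263.64 vs $130 → market A is larger by $133.64.

Market A, by $133.64.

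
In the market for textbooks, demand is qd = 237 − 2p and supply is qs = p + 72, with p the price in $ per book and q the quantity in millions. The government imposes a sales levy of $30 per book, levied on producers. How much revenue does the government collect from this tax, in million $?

Tax revenue = $3210 million.

Before the tax: set 237 − 2p = p + 72 → p* = $55, q* = 127.
With the tax collected from producers, supply shifts: qs = (p − 30) + 72.
New equilibrium: consumers pay $65, producers receive $35, q = 107. (Wedge: pb − ps = 30.)
Revenue = t · Q = 30 · 107 = $3210.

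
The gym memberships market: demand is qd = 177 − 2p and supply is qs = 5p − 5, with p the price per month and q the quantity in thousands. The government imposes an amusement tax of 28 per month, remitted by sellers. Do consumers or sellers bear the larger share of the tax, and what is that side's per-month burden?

Before the tax: set 177 − 2p = 5p − 5 → p* = 26, q* = 125.
With the tax collected from sellers, supply shifts: qs = 5(p − 28) − 5.
New equilibrium: consumers pay 46, sellers receive 18, q = 85. (Wedge: pb − ps = 28.)
Per-month burden: consumers 20, sellers 8.
Consumers take the larger share because demand is less price-elastic here (demand slope 2 vs supply slope 5).
The less price-elastic side of the market bears the larger share of a per-unit tax.

Consumers bear the larger share: 20 per month.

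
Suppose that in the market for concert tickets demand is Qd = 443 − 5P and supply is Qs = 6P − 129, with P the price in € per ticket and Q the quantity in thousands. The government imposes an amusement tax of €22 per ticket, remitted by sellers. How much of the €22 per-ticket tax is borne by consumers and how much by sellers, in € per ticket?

Consumers bear €12 per ticket; sellers bear €10 per ticket.

Without the tax, 443 − 5P = 6P − 129 gives 11P = 572, so P* = €52 and Q* = 183.
With the tax collected from sellers, supply shifts: Qs = 6(P − 22) − 129.
Solving gives Q = 123 with consumers paying €64 and sellers receiving €42 (the €22 wedge).
Burden on consumers: €12; on sellers: €10. (They sum to €22.)
The less price-elastic side of the market bears the larger share of a per-unit tax.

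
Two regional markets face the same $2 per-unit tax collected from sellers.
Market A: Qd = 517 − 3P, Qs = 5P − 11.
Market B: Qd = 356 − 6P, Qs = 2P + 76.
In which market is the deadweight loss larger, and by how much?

Market A, by $0.75.

Market A: pre-tax P* = $66, Q* = 319; post-tax Q = 315.25; deadweight loss = $3.75.
Market B: pre-tax P* = $35, Q* = 146; post-tax Q = 143; deadweight loss = $3.
Difference: $3.75 vs $3 → market A is larger by $0.75.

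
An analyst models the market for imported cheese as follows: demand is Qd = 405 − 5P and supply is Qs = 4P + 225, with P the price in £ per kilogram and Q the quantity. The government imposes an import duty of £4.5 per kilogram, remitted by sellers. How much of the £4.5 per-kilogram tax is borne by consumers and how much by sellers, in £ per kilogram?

Without the tax, 405 − 5P = 4P + 225 gives 9P = 180, so P* = £20 and Q* = 305.
With the tax collected from sellers, supply shifts: Qs = 4(P − 4.5) + 225.
New equilibrium: consumers pay £22, sellers receive £17.5, Q = 295. (Wedge: Pb − Ps = 4.5.)
Burden on consumers: £2; on sellers: £2.5. (They sum to £4.5.)
The less price-elastic side of the market bears the larger share of a per-unit tax.

Consumers bear £2 per kilogram; sellers bear £2.5 per kilogram.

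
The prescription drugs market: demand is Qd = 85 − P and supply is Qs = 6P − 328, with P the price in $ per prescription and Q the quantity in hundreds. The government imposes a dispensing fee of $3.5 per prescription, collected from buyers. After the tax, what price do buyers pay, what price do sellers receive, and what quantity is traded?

Before the tax: set 85 − P = 6P − 328 → P* = $59, Q* = 26.
With the tax collected from buyers, demand (in seller-price terms) shifts: Qd = 85 − (P + 3.5).
Solving gives Q = 23 with buyers paying $62 and sellers receiving $58.5 (the $3.5 wedge).
The less price-elastic side of the market bears the larger share of a per-unit tax.

Buyers pay $62; sellers receive $58.5; quantity = 23.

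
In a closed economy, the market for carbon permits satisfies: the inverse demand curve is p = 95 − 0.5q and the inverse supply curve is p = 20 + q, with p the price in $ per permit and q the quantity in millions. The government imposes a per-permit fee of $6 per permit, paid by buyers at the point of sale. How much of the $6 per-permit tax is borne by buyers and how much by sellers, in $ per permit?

Rewrite in direct form: qd = 190 − 2p and qs = p − 20.
Before the tax: set 190 − 2p = p − 20 → p* = $70, q* = 50.
With the tax collected from buyers, demand (in seller-price terms) shifts: qd = 190 − 2(p + 6).
New equilibrium: buyers pay $72, sellers receive $66, q = 46. (Wedge: pb − ps = 6.)
Burden on buyers: $2; on sellers: $4. (They sum to $6.)
The less price-elastic side of the market bears the larger share of a per-unit tax.

Buyers bear $2 per permit; sellers bear $4 per permit.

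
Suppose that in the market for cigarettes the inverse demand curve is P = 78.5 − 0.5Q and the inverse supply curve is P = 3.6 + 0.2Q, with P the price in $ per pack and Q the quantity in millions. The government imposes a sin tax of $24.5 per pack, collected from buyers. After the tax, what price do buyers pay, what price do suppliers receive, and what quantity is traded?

Buyers pay $42.5; suppliers receive $18; quantity = 72.

Inverting to Q(P) form: Qd = 157 − 2P; Qs = 5P − 18.
Without the tax, 157 − 2P = 5P − 18 gives 7P = 175, so P* = $25 and Q* = 107.
With the tax collected from buyers, demand (in seller-price terms) shifts: Qd = 157 − 2(P + 24.5).
New equilibrium: buyers pay $42.5, suppliers receive $18, Q = 72. (Wedge: Pb − Ps = 24.5.)
The less price-elastic side of the market bears the larger share of a per-unit tax.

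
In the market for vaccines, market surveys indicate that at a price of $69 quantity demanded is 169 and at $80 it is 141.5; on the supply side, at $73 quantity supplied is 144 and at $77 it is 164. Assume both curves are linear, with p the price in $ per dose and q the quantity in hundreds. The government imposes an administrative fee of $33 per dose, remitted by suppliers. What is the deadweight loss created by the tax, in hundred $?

Demand slope: (141.5 − 169)/(80 − 69) = -2.5, so qd = 341.5 − 2.5p.
Supply slope: (164 − 144)/(77 − 73) = 5, so qs = 5p − 221.
Before the tax: set 341.5 − 2.5p = 5p − 221 → p* = $75, q* = 154.
With the tax collected from suppliers, supply shifts: qs = 5(p − 33) − 221.
New equilibrium: buyers pay $97, suppliers receive $64, q = 99. (Wedge: pb − ps = 33.)
Quantity falls by |ΔQ| = |154 − 99| = 55.
DWL = ½ · t · |ΔQ| = ½ · 33 · 55 = $907.5.

Deadweight loss = $907.5 hundred.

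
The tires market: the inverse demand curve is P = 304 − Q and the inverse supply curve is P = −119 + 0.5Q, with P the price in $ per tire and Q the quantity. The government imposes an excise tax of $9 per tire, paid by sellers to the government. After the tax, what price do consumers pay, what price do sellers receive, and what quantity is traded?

Inverting to Q(P) form: Qd = 304 − P; Qs = 2P + 238.
Before the tax: set 304 − P = 2P + 238 → P* = $22, Q* = 282.
With the tax collected from sellers, supply shifts: Qs = 2(P − 9) + 238.
Solving gives Q = 276 with consumers paying $28 and sellers receiving $19 (the $9 wedge).
The less price-elastic side of the market bears the larger share of a per-unit tax.

Consumers pay $28; sellers receive $19; quantity = 276.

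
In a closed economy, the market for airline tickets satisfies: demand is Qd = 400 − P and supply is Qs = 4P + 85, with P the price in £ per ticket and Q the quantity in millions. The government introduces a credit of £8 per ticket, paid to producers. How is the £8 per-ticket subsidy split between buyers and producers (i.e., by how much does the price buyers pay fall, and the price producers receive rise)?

Without the subsidy, 400 − P = 4P + 85 gives 5P = 315, so P* = £63 and Q* = 337.
With a per-unit subsidy paid to producers, each receives P + 8 per unit sold, so supply becomes Qs = 4(P + 8) + 85.
Solving gives Q = 343.4 with buyers paying £56.6 and producers receiving £64.6 (the £8 wedge).
Gain to buyers: £6.4; to producers: £1.6. (They sum to £8.)

Buyers gain £6.4 per ticket; producers gain £1.6 per ticket.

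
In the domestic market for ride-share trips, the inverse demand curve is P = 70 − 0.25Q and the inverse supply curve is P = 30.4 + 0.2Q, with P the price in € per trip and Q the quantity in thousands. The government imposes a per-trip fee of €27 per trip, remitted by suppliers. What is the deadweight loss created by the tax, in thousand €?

Rewrite in direct form: Qd = 280 − 4P and Qs = 5P − 152.
Without the tax, 280 − 4P = 5P − 152 gives 9P = 432, so P* = €48 and Q* = 88.
With the tax collected from suppliers, supply shifts: Qs = 5(P − 27) − 152.
New equilibrium: buyers pay €63, suppliers receive €36, Q = 28. (Wedge: Pb − Ps = 27.)
Quantity falls by |ΔQ| = |88 − 28| = 60.
DWL = ½ · t · |ΔQ| = ½ · 27 · 60 = €810.

Deadweight loss = €810 thousand.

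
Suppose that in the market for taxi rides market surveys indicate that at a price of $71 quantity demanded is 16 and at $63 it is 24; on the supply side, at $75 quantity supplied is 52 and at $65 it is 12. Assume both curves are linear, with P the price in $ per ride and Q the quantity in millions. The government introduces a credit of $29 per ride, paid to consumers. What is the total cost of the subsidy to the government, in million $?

Government outlay = $1252.8 million.

Demand slope: (24 − 16)/(63 − 71) = -1, so Qd = 87 − P.
Supply slope: (12 − 52)/(65 − 75) = 4, so Qs = 4P − 248.
Without the subsidy, 87 − P = 4P − 248 gives 5P = 335, so P* = $67 and Q* = 20.
With a per-unit subsidy paid to consumers, each effectively pays P − 29, so demand becomes Qd = 87 − (P − 29).
New equilibrium: consumers pay $43.8, suppliers receive $72.8, Q = 43.2. (Wedge: Pb − Ps = −29.)
Outlay = t · Q = 29 · 43.2 = $1252.8.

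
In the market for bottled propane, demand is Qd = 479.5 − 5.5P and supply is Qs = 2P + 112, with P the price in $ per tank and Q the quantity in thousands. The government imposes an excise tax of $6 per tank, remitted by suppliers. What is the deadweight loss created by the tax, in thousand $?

Without the tax, 479.5 − 5.5P = 2P + 112 gives 7.5P = 367.5, so P* = $49 and Q* = 210.
With the tax collected from suppliers, supply shifts: Qs = 2(P − 6) + 112.
Solving gives Q = 201.2 with buyers paying $50.6 and suppliers receiving $44.6 (the $6 wedge).
Quantity falls by |ΔQ| = |210 − 201.2| = 8.8.
DWL = ½ · t · |ΔQ| = ½ · 6 · 8.8 = $26.4.

Deadweight loss = $26.4 thousand.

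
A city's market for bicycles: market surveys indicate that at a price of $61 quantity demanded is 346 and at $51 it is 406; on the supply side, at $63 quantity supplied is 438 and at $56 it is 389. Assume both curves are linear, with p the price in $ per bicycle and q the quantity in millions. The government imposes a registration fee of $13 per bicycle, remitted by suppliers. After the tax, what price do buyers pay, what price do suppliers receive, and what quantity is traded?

Buyers pay $62; suppliers receive $49; quantity = 340.

Demand slope: (406 − 346)/(51 − 61) = -6, so qd = 712 − 6p.
Supply slope: (389 − 438)/(56 − 63) = 7, so qs = 7p − 3.
Without the tax, 712 − 6p = 7p − 3 gives 13p = 715, so p* = $55 and q* = 382.
With the tax collected from suppliers, supply shifts: qs = 7(p − 13) − 3.
New equilibrium: buyers pay $62, suppliers receive $49, q = 340. (Wedge: pb − ps = 13.)
The less price-elastic side of the market bears the larger share of a per-unit tax.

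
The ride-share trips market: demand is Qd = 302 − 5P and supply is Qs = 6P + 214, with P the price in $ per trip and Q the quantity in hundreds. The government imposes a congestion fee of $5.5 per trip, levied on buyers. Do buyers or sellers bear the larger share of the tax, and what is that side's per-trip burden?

Buyers bear the larger share: $3 per trip.

Before the tax: set 302 − 5P = 6P + 214 → P* = $8, Q* = 262.
With the tax collected from buyers, demand (in seller-price terms) shifts: Qd = 302 − 5(P + 5.5).
New equilibrium: buyers pay $11, sellers receive $5.5, Q = 247. (Wedge: Pb − Ps = 5.5.)
Per-trip burden: buyers $3, sellers $2.5.
Buyers take the larger share because demand is less price-elastic here (demand slope 5 vs supply slope 6).
The less price-elastic side of the market bears the larger share of a per-unit tax.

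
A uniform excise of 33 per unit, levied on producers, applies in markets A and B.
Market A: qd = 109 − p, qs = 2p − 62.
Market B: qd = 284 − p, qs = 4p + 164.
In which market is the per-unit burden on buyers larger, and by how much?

Market B, by 4.4.

Market A: pre-tax p* = 57, q* = 52; post-tax q = 30; per-unit burden on buyers = 22.
Market B: pre-tax p* = 24, q* = 260; post-tax q = 233.6; per-unit burden on buyers = 26.4.
Difference: 22 vs 26.4 → market B is larger by 4.4.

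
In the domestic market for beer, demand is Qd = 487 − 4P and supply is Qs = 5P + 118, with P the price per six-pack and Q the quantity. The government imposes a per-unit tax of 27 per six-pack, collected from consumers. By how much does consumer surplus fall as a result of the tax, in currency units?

Consumer surplus falls by 4395.

Before the tax: set 487 − 4P = 5P + 118 → P* = 41, Q* = 323.
With the tax collected from consumers, demand (in seller-price terms) shifts: Qd = 487 − 4(P + 27).
Solving gives Q = 263 with consumers paying 56 and producers receiving 29 (the 27 wedge).
ΔCS is the trapezoid between Q = 263 and Q = 323 of height 15: ½ · (323 + 263) · 15 = 4395.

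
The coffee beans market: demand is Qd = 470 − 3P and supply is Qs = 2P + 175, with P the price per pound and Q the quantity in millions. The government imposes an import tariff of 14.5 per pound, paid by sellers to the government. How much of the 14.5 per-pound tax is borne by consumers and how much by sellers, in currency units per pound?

Without the tax, 470 − 3P = 2P + 175 gives 5P = 295, so P* = 59 and Q* = 293.
With the tax collected from sellers, supply shifts: Qs = 2(P − 14.5) + 175.
Solving gives Q = 275.6 with consumers paying 64.8 and sellers receiving 50.3 (the 14.5 wedge).
Burden on consumers: 5.8; on sellers: 8.7. (They sum to 14.5.)
The less price-elastic side of the market bears the larger share of a per-unit tax.

Consumers bear 5.8 per pound; sellers bear 8.7 per pound.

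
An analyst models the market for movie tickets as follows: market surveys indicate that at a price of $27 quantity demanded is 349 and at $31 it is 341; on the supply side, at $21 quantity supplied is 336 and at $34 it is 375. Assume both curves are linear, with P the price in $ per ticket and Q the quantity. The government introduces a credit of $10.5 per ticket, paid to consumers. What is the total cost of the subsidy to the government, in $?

Government outlay = $3817.8.

Demand slope: (341 − 349)/(31 − 27) = -2, so Qd = 403 − 2P.
Supply slope: (375 − 336)/(34 − 21) = 3, so Qs = 3P + 273.
Without the subsidy, 403 − 2P = 3P + 273 gives 5P = 130, so P* = $26 and Q* = 351.
With a per-unit subsidy paid to consumers, each effectively pays P − 10.5, so demand becomes Qd = 403 − 2(P − 10.5).
Solving gives Q = 363.6 with consumers paying $19.7 and sellers receiving $30.2 (the $10.5 wedge).
Outlay = t · Q = 10.5 · 363.6 = $3817.8.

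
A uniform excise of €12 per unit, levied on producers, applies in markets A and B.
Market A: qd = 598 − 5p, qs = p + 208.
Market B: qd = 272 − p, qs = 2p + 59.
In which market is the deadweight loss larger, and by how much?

Market A, by €12.

Market A: pre-tax p* = €65, q* = 273; post-tax q = 263; deadweight loss = €60.
Market B: pre-tax p* = €71, q* = 201; post-tax q = 193; deadweight loss = €48.
Difference: €60 vs €48 → market A is larger by €12.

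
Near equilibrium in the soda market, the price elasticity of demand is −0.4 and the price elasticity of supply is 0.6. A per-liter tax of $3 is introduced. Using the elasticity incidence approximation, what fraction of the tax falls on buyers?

Buyers' share ≈ 0.6.

Incidence ratio: buyers' share ≈ εs / (εs + |εd|) = 0.6 / (0.6 + 0.4) = 0.6.
Supply is the more elastic side, so buyers bear the larger share.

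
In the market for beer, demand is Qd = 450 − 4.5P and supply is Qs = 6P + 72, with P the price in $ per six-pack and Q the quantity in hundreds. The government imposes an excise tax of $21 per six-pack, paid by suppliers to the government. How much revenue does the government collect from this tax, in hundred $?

Before the tax: set 450 − 4.5P = 6P + 72 → P* = $36, Q* = 288.
With the tax collected from suppliers, supply shifts: Qs = 6(P − 21) + 72.
Solving gives Q = 234 with consumers paying $48 and suppliers receiving $27 (the $21 wedge).
Revenue = t · Q = 21 · 234 = $4914.

Tax revenue = $4914 hundred.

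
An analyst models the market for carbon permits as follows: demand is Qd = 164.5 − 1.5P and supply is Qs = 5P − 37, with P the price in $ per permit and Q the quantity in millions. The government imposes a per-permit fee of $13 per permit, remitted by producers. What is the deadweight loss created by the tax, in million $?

Without the tax, 164.5 − 1.5P = 5P − 37 gives 6.5P = 201.5, so P* = $31 and Q* = 118.
With the tax collected from producers, supply shifts: Qs = 5(P − 13) − 37.
Solving gives Q = 103 with consumers paying $41 and producers receiving $28 (the $13 wedge).
Quantity falls by |ΔQ| = |118 − 103| = 15.
DWL = ½ · t · |ΔQ| = ½ · 13 · 15 = $97.5.

Deadweight loss = $97.5 million.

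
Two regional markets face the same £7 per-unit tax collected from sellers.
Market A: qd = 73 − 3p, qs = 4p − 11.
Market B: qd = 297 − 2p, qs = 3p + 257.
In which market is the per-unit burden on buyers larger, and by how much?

Market A: pre-tax p* = £12, q* = 37; post-tax q = 25; per-unit burden on buyers = £4.
Market B: pre-tax p* = £8, q* = 281; post-tax q = 272.6; per-unit burden on buyers = £4.2.
Difference: £4 vs £4.2 → market B is larger by £0.2.

Market B, by £0.2.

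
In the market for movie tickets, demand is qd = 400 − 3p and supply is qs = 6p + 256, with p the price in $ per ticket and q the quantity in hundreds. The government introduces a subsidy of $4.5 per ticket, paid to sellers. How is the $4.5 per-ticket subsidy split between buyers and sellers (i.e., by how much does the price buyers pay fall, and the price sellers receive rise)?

Buyers gain $3 per ticket; sellers gain $1.5 per ticket.

Before the subsidy: set 400 − 3p = 6p + 256 → p* = $16, q* = 352.
With a per-unit subsidy paid to sellers, each receives p + 4.5 per unit sold, so supply becomes qs = 6(p + 4.5) + 256.
Solving gives q = 361 with buyers paying $13 and sellers receiving $17.5 (the $4.5 wedge).
Gain to buyers: $3; to sellers: $1.5. (They sum to $4.5.)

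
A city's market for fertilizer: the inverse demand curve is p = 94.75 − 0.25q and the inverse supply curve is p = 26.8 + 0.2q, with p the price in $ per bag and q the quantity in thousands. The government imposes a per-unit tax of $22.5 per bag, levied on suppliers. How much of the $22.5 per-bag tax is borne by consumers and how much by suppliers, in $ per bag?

Consumers bear $12.5 per bag; suppliers bear $10 per bag.

Rewrite in direct form: qd = 379 − 4p and qs = 5p − 134.
Before the tax: set 379 − 4p = 5p − 134 → p* = $57, q* = 151.
With the tax collected from suppliers, supply shifts: qs = 5(p − 22.5) − 134.
Solving gives q = 101 with consumers paying $69.5 and suppliers receiving $47 (the $22.5 wedge).
Burden on consumers: $12.5; on suppliers: $10. (They sum to $22.5.)
The less price-elastic side of the market bears the larger share of a per-unit tax.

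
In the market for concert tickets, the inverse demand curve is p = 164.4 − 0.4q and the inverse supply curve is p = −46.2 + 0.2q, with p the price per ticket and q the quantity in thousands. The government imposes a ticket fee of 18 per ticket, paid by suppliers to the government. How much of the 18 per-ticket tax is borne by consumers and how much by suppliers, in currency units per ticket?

Inverting to q(p) form: qd = 411 − 2.5p; qs = 5p + 231.
Before the tax: set 411 − 2.5p = 5p + 231 → p* = 24, q* = 351.
With the tax collected from suppliers, supply shifts: qs = 5(p − 18) + 231.
Solving gives q = 321 with consumers paying 36 and suppliers receiving 18 (the 18 wedge).
Burden on consumers: 12; on suppliers: 6. (They sum to 18.)
The less price-elastic side of the market bears the larger share of a per-unit tax.

Consumers bear 12 per ticket; suppliers bear 6 per ticket.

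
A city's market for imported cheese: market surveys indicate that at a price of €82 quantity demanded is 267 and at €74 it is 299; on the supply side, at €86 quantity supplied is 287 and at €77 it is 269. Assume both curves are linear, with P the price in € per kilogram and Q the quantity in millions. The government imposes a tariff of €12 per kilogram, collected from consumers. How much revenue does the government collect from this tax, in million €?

Tax revenue = €3108 million.

Demand slope: (299 − 267)/(74 − 82) = -4, so Qd = 595 − 4P.
Supply slope: (269 − 287)/(77 − 86) = 2, so Qs = 2P + 115.
Before the tax: set 595 − 4P = 2P + 115 → P* = €80, Q* = 275.
With the tax collected from consumers, demand (in seller-price terms) shifts: Qd = 595 − 4(P + 12).
Solving gives Q = 259 with consumers paying €84 and sellers receiving €72 (the €12 wedge).
Revenue = t · Q = 12 · 259 = €3108.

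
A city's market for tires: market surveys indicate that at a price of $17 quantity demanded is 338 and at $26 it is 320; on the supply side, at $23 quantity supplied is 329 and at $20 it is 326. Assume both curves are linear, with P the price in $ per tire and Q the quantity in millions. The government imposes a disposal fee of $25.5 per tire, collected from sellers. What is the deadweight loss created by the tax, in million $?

Demand slope: (320 − 338)/(26 − 17) = -2, so Qd = 372 − 2P.
Supply slope: (326 − 329)/(20 − 23) = 1, so Qs = P + 306.
Without the tax, 372 − 2P = P + 306 gives 3P = 66, so P* = $22 and Q* = 328.
With the tax collected from sellers, supply shifts: Qs = (P − 25.5) + 306.
New equilibrium: buyers pay $30.5, sellers receive $5, Q = 311. (Wedge: Pb − Ps = 25.5.)
Quantity falls by |ΔQ| = |328 − 311| = 17.
DWL = ½ · t · |ΔQ| = ½ · 25.5 · 17 = $216.75.

Deadweight loss = $216.75 million.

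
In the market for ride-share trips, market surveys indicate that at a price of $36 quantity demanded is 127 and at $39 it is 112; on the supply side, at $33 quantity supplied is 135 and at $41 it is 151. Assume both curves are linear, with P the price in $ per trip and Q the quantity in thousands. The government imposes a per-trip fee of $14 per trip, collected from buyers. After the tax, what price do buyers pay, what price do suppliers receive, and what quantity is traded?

Buyers pay $38; suppliers receive $24; quantity = 117.

Demand slope: (112 − 127)/(39 − 36) = -5, so Qd = 307 − 5P.
Supply slope: (151 − 135)/(41 − 33) = 2, so Qs = 2P + 69.
Without the tax, 307 − 5P = 2P + 69 gives 7P = 238, so P* = $34 and Q* = 137.
With the tax collected from buyers, demand (in seller-price terms) shifts: Qd = 307 − 5(P + 14).
New equilibrium: buyers pay $38, suppliers receive $24, Q = 117. (Wedge: Pb − Ps = 14.)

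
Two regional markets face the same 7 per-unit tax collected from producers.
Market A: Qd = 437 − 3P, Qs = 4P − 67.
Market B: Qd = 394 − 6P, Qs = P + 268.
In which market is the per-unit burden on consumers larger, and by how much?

Market A: pre-tax P* = 72, Q* = 221; post-tax Q = 209; per-unit burden on consumers = 4.
Market B: pre-tax P* = 18, Q* = 286; post-tax Q = 280; per-unit burden on consumers = 1.
Difference: 4 vs 1 → market A is larger by 3.

Market A, by 3.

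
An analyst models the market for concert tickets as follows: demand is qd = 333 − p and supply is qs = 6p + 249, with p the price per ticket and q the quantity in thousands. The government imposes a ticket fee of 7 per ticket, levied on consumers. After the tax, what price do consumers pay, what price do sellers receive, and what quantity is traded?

Before the tax: set 333 − p = 6p + 249 → p* = 12, q* = 321.
With the tax collected from consumers, demand (in seller-price terms) shifts: qd = 333 − (p + 7).
Solving gives q = 315 with consumers paying 18 and sellers receiving 11 (the 7 wedge).

Consumers pay 18; sellers receive 11; quantity = 315.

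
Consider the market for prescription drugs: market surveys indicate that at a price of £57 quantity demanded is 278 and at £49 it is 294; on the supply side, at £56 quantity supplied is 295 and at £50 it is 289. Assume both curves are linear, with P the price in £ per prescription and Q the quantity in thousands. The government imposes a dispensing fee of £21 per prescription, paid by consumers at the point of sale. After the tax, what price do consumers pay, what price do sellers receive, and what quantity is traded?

Demand slope: (294 − 278)/(49 − 57) = -2, so Qd = 392 − 2P.
Supply slope: (289 − 295)/(50 − 56) = 1, so Qs = P + 239.
Before the tax: set 392 − 2P = P + 239 → P* = £51, Q* = 290.
With the tax collected from consumers, demand (in seller-price terms) shifts: Qd = 392 − 2(P + 21).
New equilibrium: consumers pay £58, sellers receive £37, Q = 276. (Wedge: Pb − Ps = 21.)
The less price-elastic side of the market bears the larger share of a per-unit tax.

Consumers pay £58; sellers receive £37; quantity = 276.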